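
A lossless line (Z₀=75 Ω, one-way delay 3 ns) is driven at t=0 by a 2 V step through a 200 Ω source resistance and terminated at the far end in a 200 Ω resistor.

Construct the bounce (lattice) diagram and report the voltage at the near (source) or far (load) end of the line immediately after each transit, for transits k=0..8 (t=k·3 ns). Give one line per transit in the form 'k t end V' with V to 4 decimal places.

0 0 source 0.5455
1 3 load 0.7934
2 6 source 0.9061
3 9 load 0.9573
4 12 source 0.9806
5 15 load 0.9912
6 18 source 0.9960
7 21 load 0.9982
8 24 source 0.9992

Γ_L=0.454545, Γ_S=0.454545; launch V₁=2·75/275=0.545455
k=0 src: V=0.5455
k=1 load: inc=0.545455, refl=0.545455·0.454545=0.2479; V=0.000000+0.545455+0.247934=0.7934
k=2 src: inc=0.247934, refl=0.247934·0.454545=0.1127; V=0.545455+0.247934+0.112697=0.9061
k=3 load: inc=0.112697, refl=0.112697·0.454545=0.0512; V=0.793388+0.112697+0.051226=0.9573
k=4 src: inc=0.051226, refl=0.051226·0.454545=0.0233; V=0.906086+0.051226+0.023285=0.9806
k=5 load: inc=0.023285, refl=0.023285·0.454545=0.0106; V=0.957312+0.023285+0.010584=0.9912
k=6 src: inc=0.010584, refl=0.010584·0.454545=0.0048; V=0.980596+0.010584+0.004811=0.9960
k=7 load: inc=0.004811, refl=0.004811·0.454545=0.0022; V=0.991180+0.004811+0.002187=0.9982
k=8 src: inc=0.002187, refl=0.002187·0.454545=0.0010; V=0.995991+0.002187+0.000994=0.9992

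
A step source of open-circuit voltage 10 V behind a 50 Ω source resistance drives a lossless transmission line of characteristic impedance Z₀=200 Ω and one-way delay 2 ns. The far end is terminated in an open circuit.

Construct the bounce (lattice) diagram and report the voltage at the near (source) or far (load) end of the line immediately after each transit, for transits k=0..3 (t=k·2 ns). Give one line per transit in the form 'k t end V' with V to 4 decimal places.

0 0 source 8.0000
1 2 load 16.0000
2 4 source 11.2000
3 6 load 6.4000

Γ_L=1.000000, Γ_S=-0.600000; launch V₁=10·200/250=8.000000
k=0 src: V=8.0000
k=1 load: inc=8.000000, refl=8.000000·1.000000=8.0000; V=0.000000+8.000000+8.000000=16.0000
k=2 src: inc=8.000000, refl=8.000000·-0.600000=-4.8000; V=8.000000+8.000000+-4.800000=11.2000
k=3 load: inc=-4.800000, refl=-4.800000·1.000000=-4.8000; V=16.000000+-4.800000+-4.800000=6.4000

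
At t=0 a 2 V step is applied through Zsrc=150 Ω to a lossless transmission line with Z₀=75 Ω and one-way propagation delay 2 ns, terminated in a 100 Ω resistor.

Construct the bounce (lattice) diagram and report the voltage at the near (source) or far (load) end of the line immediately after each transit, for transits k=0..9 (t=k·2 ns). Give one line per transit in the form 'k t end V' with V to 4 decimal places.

Γ_L=0.142857, Γ_S=0.333333; launch V₁=2·75/225=0.666667
k=0 src: V=0.6667
k=1 load: inc=0.666667, refl=0.666667·0.142857=0.0952; V=0.000000+0.666667+0.095238=0.7619
k=2 src: inc=0.095238, refl=0.095238·0.333333=0.0317; V=0.666667+0.095238+0.031746=0.7937
k=3 load: inc=0.031746, refl=0.031746·0.142857=0.0045; V=0.761905+0.031746+0.004535=0.7982
k=4 src: inc=0.004535, refl=0.004535·0.333333=0.0015; V=0.793651+0.004535+0.001512=0.7997
k=5 load: inc=0.001512, refl=0.001512·0.142857=0.0002; V=0.798186+0.001512+0.000216=0.7999
k=6 src: inc=0.000216, refl=0.000216·0.333333=0.0001; V=0.799698+0.000216+0.000072=0.8000
k=7 load: inc=0.000072, refl=0.000072·0.142857=0.0000; V=0.799914+0.000072+0.000010=0.8000
k=8 src: inc=0.000010, refl=0.000010·0.333333=0.0000; V=0.799986+0.000010+0.000003=0.8000
k=9 load: inc=0.000003, refl=0.000003·0.142857=0.0000; V=0.799996+0.000003+0.000000=0.8000

0 0 source 0.6667
1 2 load 0.7619
2 4 source 0.7937
3 6 load 0.7982
4 8 source 0.7997
5 10 load 0.7999
6 12 source 0.8000
7 14 load 0.8000
8 16 source 0.8000
9 18 load 0.8000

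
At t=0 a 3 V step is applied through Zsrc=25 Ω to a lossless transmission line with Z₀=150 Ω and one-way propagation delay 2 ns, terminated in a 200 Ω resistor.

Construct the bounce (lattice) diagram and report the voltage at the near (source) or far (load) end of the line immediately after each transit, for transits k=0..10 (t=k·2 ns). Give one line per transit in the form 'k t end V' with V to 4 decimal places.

Γ_L=0.142857, Γ_S=-0.714286; launch V₁=3·150/175=2.571429
k=0 src: V=2.5714
k=1 load: inc=2.571429, refl=2.571429·0.142857=0.3673; V=0.000000+2.571429+0.367347=2.9388
k=2 src: inc=0.367347, refl=0.367347·-0.714286=-0.2624; V=2.571429+0.367347+-0.262391=2.6764
k=3 load: inc=-0.262391, refl=-0.262391·0.142857=-0.0375; V=2.938776+-0.262391+-0.037484=2.6389
k=4 src: inc=-0.037484, refl=-0.037484·-0.714286=0.0268; V=2.676385+-0.037484+0.026775=2.6657
k=5 load: inc=0.026775, refl=0.026775·0.142857=0.0038; V=2.638900+0.026775+0.003825=2.6695
k=6 src: inc=0.003825, refl=0.003825·-0.714286=-0.0027; V=2.665675+0.003825+-0.002732=2.6668
k=7 load: inc=-0.002732, refl=-0.002732·0.142857=-0.0004; V=2.669500+-0.002732+-0.000390=2.6664
k=8 src: inc=-0.000390, refl=-0.000390·-0.714286=0.0003; V=2.666768+-0.000390+0.000279=2.6667
k=9 load: inc=0.000279, refl=0.000279·0.142857=0.0000; V=2.666378+0.000279+0.000040=2.6667
k=10 src: inc=0.000040, refl=0.000040·-0.714286=-0.0000; V=2.666656+0.000040+-0.000028=2.6667

0 0 source 2.5714
1 2 load 2.9388
2 4 source 2.6764
3 6 load 2.6389
4 8 source 2.6657
5 10 load 2.6695
6 12 source 2.6668
7 14 load 2.6664
8 16 source 2.6667
9 18 load 2.6667
10 20 source 2.6667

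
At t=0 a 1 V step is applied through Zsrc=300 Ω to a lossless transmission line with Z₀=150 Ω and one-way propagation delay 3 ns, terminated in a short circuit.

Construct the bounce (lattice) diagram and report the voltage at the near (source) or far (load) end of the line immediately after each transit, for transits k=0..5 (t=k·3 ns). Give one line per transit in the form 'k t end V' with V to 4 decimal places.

Γ_L=-1.000000, Γ_S=0.333333; launch V₁=1·150/450=0.333333
k=0 src: V=0.3333
k=1 load: inc=0.333333, refl=0.333333·-1.000000=-0.3333; V=0.000000+0.333333+-0.333333=0.0000
k=2 src: inc=-0.333333, refl=-0.333333·0.333333=-0.1111; V=0.333333+-0.333333+-0.111111=-0.1111
k=3 load: inc=-0.111111, refl=-0.111111·-1.000000=0.1111; V=0.000000+-0.111111+0.111111=0.0000
k=4 src: inc=0.111111, refl=0.111111·0.333333=0.0370; V=-0.111111+0.111111+0.037037=0.0370
k=5 load: inc=0.037037, refl=0.037037·-1.000000=-0.0370; V=0.000000+0.037037+-0.037037=0.0000

0 0 source 0.3333
1 3 load 0.0000
2 6 source -0.1111
3 9 load 0.0000
4 12 source 0.0370
5 15 load 0.0000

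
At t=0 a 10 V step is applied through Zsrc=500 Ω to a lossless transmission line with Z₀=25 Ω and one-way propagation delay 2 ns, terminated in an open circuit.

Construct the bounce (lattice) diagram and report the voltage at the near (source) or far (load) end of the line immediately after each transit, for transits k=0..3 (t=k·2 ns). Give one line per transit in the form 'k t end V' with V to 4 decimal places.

Γ_L=1.000000, Γ_S=0.904762; launch V₁=10·25/525=0.476190
k=0 src: V=0.4762
k=1 load: inc=0.476190, refl=0.476190·1.000000=0.4762; V=0.000000+0.476190+0.476190=0.9524
k=2 src: inc=0.476190, refl=0.476190·0.904762=0.4308; V=0.476190+0.476190+0.430839=1.3832
k=3 load: inc=0.430839, refl=0.430839·1.000000=0.4308; V=0.952381+0.430839+0.430839=1.8141

0 0 source 0.4762
1 2 load 0.9524
2 4 source 1.3832
3 6 load 1.8141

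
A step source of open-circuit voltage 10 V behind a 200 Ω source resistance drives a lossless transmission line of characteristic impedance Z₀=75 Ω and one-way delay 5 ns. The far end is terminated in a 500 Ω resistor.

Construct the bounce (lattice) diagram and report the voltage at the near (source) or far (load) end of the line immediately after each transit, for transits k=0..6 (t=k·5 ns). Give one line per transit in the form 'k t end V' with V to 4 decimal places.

0 0 source 2.7273
1 5 load 4.7431
2 10 source 5.6594
3 15 load 6.3366
4 20 source 6.6444
5 25 load 6.8720
6 30 source 6.9754

Γ_L=0.739130, Γ_S=0.454545; launch V₁=10·75/275=2.727273
k=0 src: V=2.7273
k=1 load: inc=2.727273, refl=2.727273·0.739130=2.0158; V=0.000000+2.727273+2.015810=4.7431
k=2 src: inc=2.015810, refl=2.015810·0.454545=0.9163; V=2.727273+2.015810+0.916277=5.6594
k=3 load: inc=0.916277, refl=0.916277·0.739130=0.6772; V=4.743083+0.916277+0.677249=6.3366
k=4 src: inc=0.677249, refl=0.677249·0.454545=0.3078; V=5.659360+0.677249+0.307840=6.6444
k=5 load: inc=0.307840, refl=0.307840·0.739130=0.2275; V=6.336609+0.307840+0.227534=6.8720
k=6 src: inc=0.227534, refl=0.227534·0.454545=0.1034; V=6.644449+0.227534+0.103425=6.9754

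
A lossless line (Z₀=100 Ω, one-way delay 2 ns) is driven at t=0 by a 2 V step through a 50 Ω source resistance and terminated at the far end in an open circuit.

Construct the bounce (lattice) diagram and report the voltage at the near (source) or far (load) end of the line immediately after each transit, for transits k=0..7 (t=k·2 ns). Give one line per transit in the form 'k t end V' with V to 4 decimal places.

0 0 source 1.3333
1 2 load 2.6667
2 4 source 2.2222
3 6 load 1.7778
4 8 source 1.9259
5 10 load 2.0741
6 12 source 2.0247
7 14 load 1.9753

Γ_L=1.000000, Γ_S=-0.333333; launch V₁=2·100/150=1.333333
k=0 src: V=1.3333
k=1 load: inc=1.333333, refl=1.333333·1.000000=1.3333; V=0.000000+1.333333+1.333333=2.6667
k=2 src: inc=1.333333, refl=1.333333·-0.333333=-0.4444; V=1.333333+1.333333+-0.444444=2.2222
k=3 load: inc=-0.444444, refl=-0.444444·1.000000=-0.4444; V=2.666667+-0.444444+-0.444444=1.7778
k=4 src: inc=-0.444444, refl=-0.444444·-0.333333=0.1481; V=2.222222+-0.444444+0.148148=1.9259
k=5 load: inc=0.148148, refl=0.148148·1.000000=0.1481; V=1.777778+0.148148+0.148148=2.0741
k=6 src: inc=0.148148, refl=0.148148·-0.333333=-0.0494; V=1.925926+0.148148+-0.049383=2.0247
k=7 load: inc=-0.049383, refl=-0.049383·1.000000=-0.0494; V=2.074074+-0.049383+-0.049383=1.9753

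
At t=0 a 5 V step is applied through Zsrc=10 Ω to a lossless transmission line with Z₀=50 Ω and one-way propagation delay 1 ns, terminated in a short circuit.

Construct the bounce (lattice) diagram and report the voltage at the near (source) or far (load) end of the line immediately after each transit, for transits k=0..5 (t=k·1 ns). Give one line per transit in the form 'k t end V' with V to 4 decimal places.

0 0 source 4.1667
1 1 load 0.0000
2 2 source 2.7778
3 3 load 0.0000
4 4 source 1.8519
5 5 load 0.0000

Γ_L=-1.000000, Γ_S=-0.666667; launch V₁=5·50/60=4.166667
k=0 src: V=4.1667
k=1 load: inc=4.166667, refl=4.166667·-1.000000=-4.1667; V=0.000000+4.166667+-4.166667=0.0000
k=2 src: inc=-4.166667, refl=-4.166667·-0.666667=2.7778; V=4.166667+-4.166667+2.777778=2.7778
k=3 load: inc=2.777778, refl=2.777778·-1.000000=-2.7778; V=0.000000+2.777778+-2.777778=0.0000
k=4 src: inc=-2.777778, refl=-2.777778·-0.666667=1.8519; V=2.777778+-2.777778+1.851852=1.8519
k=5 load: inc=1.851852, refl=1.851852·-1.000000=-1.8519; V=0.000000+1.851852+-1.851852=0.0000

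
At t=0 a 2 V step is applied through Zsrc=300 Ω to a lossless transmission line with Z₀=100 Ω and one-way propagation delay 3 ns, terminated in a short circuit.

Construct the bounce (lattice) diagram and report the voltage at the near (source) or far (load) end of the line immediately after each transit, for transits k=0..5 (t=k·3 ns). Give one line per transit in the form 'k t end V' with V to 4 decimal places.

Γ_L=-1.000000, Γ_S=0.500000; launch V₁=2·100/400=0.500000
k=0 src: V=0.5000
k=1 load: inc=0.500000, refl=0.500000·-1.000000=-0.5000; V=0.000000+0.500000+-0.500000=0.0000
k=2 src: inc=-0.500000, refl=-0.500000·0.500000=-0.2500; V=0.500000+-0.500000+-0.250000=-0.2500
k=3 load: inc=-0.250000, refl=-0.250000·-1.000000=0.2500; V=0.000000+-0.250000+0.250000=0.0000
k=4 src: inc=0.250000, refl=0.250000·0.500000=0.1250; V=-0.250000+0.250000+0.125000=0.1250
k=5 load: inc=0.125000, refl=0.125000·-1.000000=-0.1250; V=0.000000+0.125000+-0.125000=0.0000

0 0 source 0.5000
1 3 load 0.0000
2 6 source -0.2500
3 9 load 0.0000
4 12 source 0.1250
5 15 load 0.0000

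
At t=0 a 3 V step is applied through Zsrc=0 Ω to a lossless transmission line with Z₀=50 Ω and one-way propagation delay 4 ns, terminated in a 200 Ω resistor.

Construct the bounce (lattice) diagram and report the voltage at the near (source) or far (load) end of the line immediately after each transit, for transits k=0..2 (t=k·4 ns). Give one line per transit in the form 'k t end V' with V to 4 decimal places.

0 0 source 3.0000
1 4 load 4.8000
2 8 source 3.0000

Γ_L=0.600000, Γ_S=-1.000000; launch V₁=3·50/50=3.000000
k=0 src: V=3.0000
k=1 load: inc=3.000000, refl=3.000000·0.600000=1.8000; V=0.000000+3.000000+1.800000=4.8000
k=2 src: inc=1.800000, refl=1.800000·-1.000000=-1.8000; V=3.000000+1.800000+-1.800000=3.0000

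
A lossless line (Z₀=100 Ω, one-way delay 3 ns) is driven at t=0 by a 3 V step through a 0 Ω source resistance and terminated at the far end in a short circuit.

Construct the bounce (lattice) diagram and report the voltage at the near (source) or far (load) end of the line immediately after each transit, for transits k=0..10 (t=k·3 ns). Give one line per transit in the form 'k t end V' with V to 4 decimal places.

Γ_L=-1.000000, Γ_S=-1.000000; launch V₁=3·100/100=3.000000
k=0 src: V=3.0000
k=1 load: inc=3.000000, refl=3.000000·-1.000000=-3.0000; V=0.000000+3.000000+-3.000000=0.0000
k=2 src: inc=-3.000000, refl=-3.000000·-1.000000=3.0000; V=3.000000+-3.000000+3.000000=3.0000
k=3 load: inc=3.000000, refl=3.000000·-1.000000=-3.0000; V=0.000000+3.000000+-3.000000=0.0000
k=4 src: inc=-3.000000, refl=-3.000000·-1.000000=3.0000; V=3.000000+-3.000000+3.000000=3.0000
k=5 load: inc=3.000000, refl=3.000000·-1.000000=-3.0000; V=0.000000+3.000000+-3.000000=0.0000
k=6 src: inc=-3.000000, refl=-3.000000·-1.000000=3.0000; V=3.000000+-3.000000+3.000000=3.0000
k=7 load: inc=3.000000, refl=3.000000·-1.000000=-3.0000; V=0.000000+3.000000+-3.000000=0.0000
k=8 src: inc=-3.000000, refl=-3.000000·-1.000000=3.0000; V=3.000000+-3.000000+3.000000=3.0000
k=9 load: inc=3.000000, refl=3.000000·-1.000000=-3.0000; V=0.000000+3.000000+-3.000000=0.0000
k=10 src: inc=-3.000000, refl=-3.000000·-1.000000=3.0000; V=3.000000+-3.000000+3.000000=3.0000

0 0 source 3.0000
1 3 load 0.0000
2 6 source 3.0000
3 9 load 0.0000
4 12 source 3.0000
5 15 load 0.0000
6 18 source 3.0000
7 21 load 0.0000
8 24 source 3.0000
9 27 load 0.0000
10 30 source 3.0000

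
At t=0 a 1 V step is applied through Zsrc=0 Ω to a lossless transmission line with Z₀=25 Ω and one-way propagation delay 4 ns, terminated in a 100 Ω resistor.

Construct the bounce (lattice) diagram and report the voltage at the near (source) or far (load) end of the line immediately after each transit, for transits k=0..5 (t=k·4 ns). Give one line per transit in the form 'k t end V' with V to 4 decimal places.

Γ_L=0.600000, Γ_S=-1.000000; launch V₁=1·25/25=1.000000
k=0 src: V=1.0000
k=1 load: inc=1.000000, refl=1.000000·0.600000=0.6000; V=0.000000+1.000000+0.600000=1.6000
k=2 src: inc=0.600000, refl=0.600000·-1.000000=-0.6000; V=1.000000+0.600000+-0.600000=1.0000
k=3 load: inc=-0.600000, refl=-0.600000·0.600000=-0.3600; V=1.600000+-0.600000+-0.360000=0.6400
k=4 src: inc=-0.360000, refl=-0.360000·-1.000000=0.3600; V=1.000000+-0.360000+0.360000=1.0000
k=5 load: inc=0.360000, refl=0.360000·0.600000=0.2160; V=0.640000+0.360000+0.216000=1.2160

0 0 source 1.0000
1 4 load 1.6000
2 8 source 1.0000
3 12 load 0.6400
4 16 source 1.0000
5 20 load 1.2160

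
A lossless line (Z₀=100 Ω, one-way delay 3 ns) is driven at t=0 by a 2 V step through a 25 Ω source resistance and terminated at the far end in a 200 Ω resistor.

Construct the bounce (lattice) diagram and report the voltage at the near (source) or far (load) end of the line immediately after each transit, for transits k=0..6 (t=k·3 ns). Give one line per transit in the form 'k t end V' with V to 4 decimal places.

Γ_L=0.333333, Γ_S=-0.600000; launch V₁=2·100/125=1.600000
k=0 src: V=1.6000
k=1 load: inc=1.600000, refl=1.600000·0.333333=0.5333; V=0.000000+1.600000+0.533333=2.1333
k=2 src: inc=0.533333, refl=0.533333·-0.600000=-0.3200; V=1.600000+0.533333+-0.320000=1.8133
k=3 load: inc=-0.320000, refl=-0.320000·0.333333=-0.1067; V=2.133333+-0.320000+-0.106667=1.7067
k=4 src: inc=-0.106667, refl=-0.106667·-0.600000=0.0640; V=1.813333+-0.106667+0.064000=1.7707
k=5 load: inc=0.064000, refl=0.064000·0.333333=0.0213; V=1.706667+0.064000+0.021333=1.7920
k=6 src: inc=0.021333, refl=0.021333·-0.600000=-0.0128; V=1.770667+0.021333+-0.012800=1.7792

0 0 source 1.6000
1 3 load 2.1333
2 6 source 1.8133
3 9 load 1.7067
4 12 source 1.7707
5 15 load 1.7920
6 18 source 1.7792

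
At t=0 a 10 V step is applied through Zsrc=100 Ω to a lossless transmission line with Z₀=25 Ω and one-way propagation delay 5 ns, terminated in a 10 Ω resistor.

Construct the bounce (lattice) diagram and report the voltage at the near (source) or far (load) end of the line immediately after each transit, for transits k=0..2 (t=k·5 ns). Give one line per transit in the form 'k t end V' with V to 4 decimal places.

0 0 source 2.0000
1 5 load 1.1429
2 10 source 0.6286

Γ_L=-0.428571, Γ_S=0.600000; launch V₁=10·25/125=2.000000
k=0 src: V=2.0000
k=1 load: inc=2.000000, refl=2.000000·-0.428571=-0.8571; V=0.000000+2.000000+-0.857143=1.1429
k=2 src: inc=-0.857143, refl=-0.857143·0.600000=-0.5143; V=2.000000+-0.857143+-0.514286=0.6286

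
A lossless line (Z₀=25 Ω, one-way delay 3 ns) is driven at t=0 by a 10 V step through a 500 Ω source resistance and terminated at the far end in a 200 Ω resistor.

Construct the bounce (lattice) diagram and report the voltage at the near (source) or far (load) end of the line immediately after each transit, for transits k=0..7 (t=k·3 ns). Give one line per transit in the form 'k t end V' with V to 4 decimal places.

0 0 source 0.4762
1 3 load 0.8466
2 6 source 1.1817
3 9 load 1.4423
4 12 source 1.6781
5 15 load 1.8615
6 18 source 2.0274
7 21 load 2.1565

Γ_L=0.777778, Γ_S=0.904762; launch V₁=10·25/525=0.476190
k=0 src: V=0.4762
k=1 load: inc=0.476190, refl=0.476190·0.777778=0.3704; V=0.000000+0.476190+0.370370=0.8466
k=2 src: inc=0.370370, refl=0.370370·0.904762=0.3351; V=0.476190+0.370370+0.335097=1.1817
k=3 load: inc=0.335097, refl=0.335097·0.777778=0.2606; V=0.846561+0.335097+0.260631=1.4423
k=4 src: inc=0.260631, refl=0.260631·0.904762=0.2358; V=1.181658+0.260631+0.235809=1.6781
k=5 load: inc=0.235809, refl=0.235809·0.777778=0.1834; V=1.442289+0.235809+0.183407=1.8615
k=6 src: inc=0.183407, refl=0.183407·0.904762=0.1659; V=1.678098+0.183407+0.165940=2.0274
k=7 load: inc=0.165940, refl=0.165940·0.777778=0.1291; V=1.861505+0.165940+0.129064=2.1565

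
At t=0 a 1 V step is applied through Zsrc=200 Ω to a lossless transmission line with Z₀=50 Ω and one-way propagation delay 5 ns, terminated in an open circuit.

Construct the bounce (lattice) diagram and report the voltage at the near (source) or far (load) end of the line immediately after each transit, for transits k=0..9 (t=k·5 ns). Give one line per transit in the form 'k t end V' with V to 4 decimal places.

Γ_L=1.000000, Γ_S=0.600000; launch V₁=1·50/250=0.200000
k=0 src: V=0.2000
k=1 load: inc=0.200000, refl=0.200000·1.000000=0.2000; V=0.000000+0.200000+0.200000=0.4000
k=2 src: inc=0.200000, refl=0.200000·0.600000=0.1200; V=0.200000+0.200000+0.120000=0.5200
k=3 load: inc=0.120000, refl=0.120000·1.000000=0.1200; V=0.400000+0.120000+0.120000=0.6400
k=4 src: inc=0.120000, refl=0.120000·0.600000=0.0720; V=0.520000+0.120000+0.072000=0.7120
k=5 load: inc=0.072000, refl=0.072000·1.000000=0.0720; V=0.640000+0.072000+0.072000=0.7840
k=6 src: inc=0.072000, refl=0.072000·0.600000=0.0432; V=0.712000+0.072000+0.043200=0.8272
k=7 load: inc=0.043200, refl=0.043200·1.000000=0.0432; V=0.784000+0.043200+0.043200=0.8704
k=8 src: inc=0.043200, refl=0.043200·0.600000=0.0259; V=0.827200+0.043200+0.025920=0.8963
k=9 load: inc=0.025920, refl=0.025920·1.000000=0.0259; V=0.870400+0.025920+0.025920=0.9222

0 0 source 0.2000
1 5 load 0.4000
2 10 source 0.5200
3 15 load 0.6400
4 20 source 0.7120
5 25 load 0.7840
6 30 source 0.8272
7 35 load 0.8704
8 40 source 0.8963
9 45 load 0.9222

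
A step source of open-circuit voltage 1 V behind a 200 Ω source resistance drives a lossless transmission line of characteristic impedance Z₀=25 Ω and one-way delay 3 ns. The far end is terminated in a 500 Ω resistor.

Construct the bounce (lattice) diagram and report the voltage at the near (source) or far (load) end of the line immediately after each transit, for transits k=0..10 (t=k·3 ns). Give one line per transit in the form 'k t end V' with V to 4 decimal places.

Γ_L=0.904762, Γ_S=0.777778; launch V₁=1·25/225=0.111111
k=0 src: V=0.1111
k=1 load: inc=0.111111, refl=0.111111·0.904762=0.1005; V=0.000000+0.111111+0.100529=0.2116
k=2 src: inc=0.100529, refl=0.100529·0.777778=0.0782; V=0.111111+0.100529+0.078189=0.2898
k=3 load: inc=0.078189, refl=0.078189·0.904762=0.0707; V=0.211640+0.078189+0.070743=0.3606
k=4 src: inc=0.070743, refl=0.070743·0.777778=0.0550; V=0.289830+0.070743+0.055022=0.4156
k=5 load: inc=0.055022, refl=0.055022·0.904762=0.0498; V=0.360572+0.055022+0.049782=0.4654
k=6 src: inc=0.049782, refl=0.049782·0.777778=0.0387; V=0.415594+0.049782+0.038719=0.5041
k=7 load: inc=0.038719, refl=0.038719·0.904762=0.0350; V=0.465376+0.038719+0.035032=0.5391
k=8 src: inc=0.035032, refl=0.035032·0.777778=0.0272; V=0.504095+0.035032+0.027247=0.5664
k=9 load: inc=0.027247, refl=0.027247·0.904762=0.0247; V=0.539127+0.027247+0.024652=0.5910
k=10 src: inc=0.024652, refl=0.024652·0.777778=0.0192; V=0.566374+0.024652+0.019174=0.6102

0 0 source 0.1111
1 3 load 0.2116
2 6 source 0.2898
3 9 load 0.3606
4 12 source 0.4156
5 15 load 0.4654
6 18 source 0.5041
7 21 load 0.5391
8 24 source 0.5664
9 27 load 0.5910
10 30 source 0.6102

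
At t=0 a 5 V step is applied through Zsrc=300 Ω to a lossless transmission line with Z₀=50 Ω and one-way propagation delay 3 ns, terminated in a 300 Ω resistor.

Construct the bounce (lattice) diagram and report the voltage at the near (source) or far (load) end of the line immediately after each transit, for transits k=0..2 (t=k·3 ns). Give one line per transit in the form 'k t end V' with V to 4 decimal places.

0 0 source 0.7143
1 3 load 1.2245
2 6 source 1.5889

Γ_L=0.714286, Γ_S=0.714286; launch V₁=5·50/350=0.714286
k=0 src: V=0.7143
k=1 load: inc=0.714286, refl=0.714286·0.714286=0.5102; V=0.000000+0.714286+0.510204=1.2245
k=2 src: inc=0.510204, refl=0.510204·0.714286=0.3644; V=0.714286+0.510204+0.364431=1.5889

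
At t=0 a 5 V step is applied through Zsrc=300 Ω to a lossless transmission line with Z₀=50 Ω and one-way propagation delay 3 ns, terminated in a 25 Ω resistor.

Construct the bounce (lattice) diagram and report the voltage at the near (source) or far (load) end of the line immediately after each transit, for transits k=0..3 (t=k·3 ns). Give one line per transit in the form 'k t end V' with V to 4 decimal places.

0 0 source 0.7143
1 3 load 0.4762
2 6 source 0.3061
3 9 load 0.3628

Γ_L=-0.333333, Γ_S=0.714286; launch V₁=5·50/350=0.714286
k=0 src: V=0.7143
k=1 load: inc=0.714286, refl=0.714286·-0.333333=-0.2381; V=0.000000+0.714286+-0.238095=0.4762
k=2 src: inc=-0.238095, refl=-0.238095·0.714286=-0.1701; V=0.714286+-0.238095+-0.170068=0.3061
k=3 load: inc=-0.170068, refl=-0.170068·-0.333333=0.0567; V=0.476190+-0.170068+0.056689=0.3628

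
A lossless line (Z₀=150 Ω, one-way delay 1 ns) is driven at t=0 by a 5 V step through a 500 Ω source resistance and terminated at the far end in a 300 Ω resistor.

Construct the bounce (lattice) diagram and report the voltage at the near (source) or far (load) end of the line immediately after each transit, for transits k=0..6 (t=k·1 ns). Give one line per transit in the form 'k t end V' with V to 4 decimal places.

Γ_L=0.333333, Γ_S=0.538462; launch V₁=5·150/650=1.153846
k=0 src: V=1.1538
k=1 load: inc=1.153846, refl=1.153846·0.333333=0.3846; V=0.000000+1.153846+0.384615=1.5385
k=2 src: inc=0.384615, refl=0.384615·0.538462=0.2071; V=1.153846+0.384615+0.207101=1.7456
k=3 load: inc=0.207101, refl=0.207101·0.333333=0.0690; V=1.538462+0.207101+0.069034=1.8146
k=4 src: inc=0.069034, refl=0.069034·0.538462=0.0372; V=1.745562+0.069034+0.037172=1.8518
k=5 load: inc=0.037172, refl=0.037172·0.333333=0.0124; V=1.814596+0.037172+0.012391=1.8642
k=6 src: inc=0.012391, refl=0.012391·0.538462=0.0067; V=1.851768+0.012391+0.006672=1.8708

0 0 source 1.1538
1 1 load 1.5385
2 2 source 1.7456
3 3 load 1.8146
4 4 source 1.8518
5 5 load 1.8642
6 6 source 1.8708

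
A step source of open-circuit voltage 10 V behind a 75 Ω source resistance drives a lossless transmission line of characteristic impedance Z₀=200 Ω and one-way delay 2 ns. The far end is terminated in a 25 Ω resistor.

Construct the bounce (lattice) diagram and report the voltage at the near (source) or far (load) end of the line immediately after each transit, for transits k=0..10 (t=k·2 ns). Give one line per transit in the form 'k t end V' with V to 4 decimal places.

Γ_L=-0.777778, Γ_S=-0.454545; launch V₁=10·200/275=7.272727
k=0 src: V=7.2727
k=1 load: inc=7.272727, refl=7.272727·-0.777778=-5.6566; V=0.000000+7.272727+-5.656566=1.6162
k=2 src: inc=-5.656566, refl=-5.656566·-0.454545=2.5712; V=7.272727+-5.656566+2.571166=4.1873
k=3 load: inc=2.571166, refl=2.571166·-0.777778=-1.9998; V=1.616162+2.571166+-1.999796=2.1875
k=4 src: inc=-1.999796, refl=-1.999796·-0.454545=0.9090; V=4.187328+-1.999796+0.908998=3.0965
k=5 load: inc=0.908998, refl=0.908998·-0.777778=-0.7070; V=2.187532+0.908998+-0.706999=2.3895
k=6 src: inc=-0.706999, refl=-0.706999·-0.454545=0.3214; V=3.096530+-0.706999+0.321363=2.7109
k=7 load: inc=0.321363, refl=0.321363·-0.777778=-0.2499; V=2.389531+0.321363+-0.249949=2.4609
k=8 src: inc=-0.249949, refl=-0.249949·-0.454545=0.1136; V=2.710894+-0.249949+0.113613=2.5746
k=9 load: inc=0.113613, refl=0.113613·-0.777778=-0.0884; V=2.460945+0.113613+-0.088366=2.4862
k=10 src: inc=-0.088366, refl=-0.088366·-0.454545=0.0402; V=2.574559+-0.088366+0.040166=2.5264

0 0 source 7.2727
1 2 load 1.6162
2 4 source 4.1873
3 6 load 2.1875
4 8 source 3.0965
5 10 load 2.3895
6 12 source 2.7109
7 14 load 2.4609
8 16 source 2.5746
9 18 load 2.4862
10 20 source 2.5264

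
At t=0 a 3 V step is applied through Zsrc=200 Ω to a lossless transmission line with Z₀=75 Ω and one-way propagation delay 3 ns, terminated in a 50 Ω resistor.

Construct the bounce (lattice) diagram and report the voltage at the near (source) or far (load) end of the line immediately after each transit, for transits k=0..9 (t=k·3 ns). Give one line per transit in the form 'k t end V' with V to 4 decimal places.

Γ_L=-0.200000, Γ_S=0.454545; launch V₁=3·75/275=0.818182
k=0 src: V=0.8182
k=1 load: inc=0.818182, refl=0.818182·-0.200000=-0.1636; V=0.000000+0.818182+-0.163636=0.6545
k=2 src: inc=-0.163636, refl=-0.163636·0.454545=-0.0744; V=0.818182+-0.163636+-0.074380=0.5802
k=3 load: inc=-0.074380, refl=-0.074380·-0.200000=0.0149; V=0.654545+-0.074380+0.014876=0.5950
k=4 src: inc=0.014876, refl=0.014876·0.454545=0.0068; V=0.580165+0.014876+0.006762=0.6018
k=5 load: inc=0.006762, refl=0.006762·-0.200000=-0.0014; V=0.595041+0.006762+-0.001352=0.6005
k=6 src: inc=-0.001352, refl=-0.001352·0.454545=-0.0006; V=0.601803+-0.001352+-0.000615=0.5998
k=7 load: inc=-0.000615, refl=-0.000615·-0.200000=0.0001; V=0.600451+-0.000615+0.000123=0.6000
k=8 src: inc=0.000123, refl=0.000123·0.454545=0.0001; V=0.599836+0.000123+0.000056=0.6000
k=9 load: inc=0.000056, refl=0.000056·-0.200000=-0.0000; V=0.599959+0.000056+-0.000011=0.6000

0 0 source 0.8182
1 3 load 0.6545
2 6 source 0.5802
3 9 load 0.5950
4 12 source 0.6018
5 15 load 0.6005
6 18 source 0.5998
7 21 load 0.6000
8 24 source 0.6000
9 27 load 0.6000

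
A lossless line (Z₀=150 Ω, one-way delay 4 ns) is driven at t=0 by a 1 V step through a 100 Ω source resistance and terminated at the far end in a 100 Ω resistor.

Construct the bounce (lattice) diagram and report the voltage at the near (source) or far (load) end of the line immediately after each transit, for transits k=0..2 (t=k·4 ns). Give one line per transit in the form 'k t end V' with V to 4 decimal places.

Γ_L=-0.200000, Γ_S=-0.200000; launch V₁=1·150/250=0.600000
k=0 src: V=0.6000
k=1 load: inc=0.600000, refl=0.600000·-0.200000=-0.1200; V=0.000000+0.600000+-0.120000=0.4800
k=2 src: inc=-0.120000, refl=-0.120000·-0.200000=0.0240; V=0.600000+-0.120000+0.024000=0.5040

0 0 source 0.6000
1 4 load 0.4800
2 8 source 0.5040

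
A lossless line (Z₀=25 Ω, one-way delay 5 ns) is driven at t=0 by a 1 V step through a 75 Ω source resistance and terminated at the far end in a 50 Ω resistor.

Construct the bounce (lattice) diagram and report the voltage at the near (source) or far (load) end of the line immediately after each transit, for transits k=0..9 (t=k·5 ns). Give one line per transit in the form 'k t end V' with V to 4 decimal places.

0 0 source 0.2500
1 5 load 0.3333
2 10 source 0.3750
3 15 load 0.3889
4 20 source 0.3958
5 25 load 0.3981
6 30 source 0.3993
7 35 load 0.3997
8 40 source 0.3999
9 45 load 0.3999

Γ_L=0.333333, Γ_S=0.500000; launch V₁=1·25/100=0.250000
k=0 src: V=0.2500
k=1 load: inc=0.250000, refl=0.250000·0.333333=0.0833; V=0.000000+0.250000+0.083333=0.3333
k=2 src: inc=0.083333, refl=0.083333·0.500000=0.0417; V=0.250000+0.083333+0.041667=0.3750
k=3 load: inc=0.041667, refl=0.041667·0.333333=0.0139; V=0.333333+0.041667+0.013889=0.3889
k=4 src: inc=0.013889, refl=0.013889·0.500000=0.0069; V=0.375000+0.013889+0.006944=0.3958
k=5 load: inc=0.006944, refl=0.006944·0.333333=0.0023; V=0.388889+0.006944+0.002315=0.3981
k=6 src: inc=0.002315, refl=0.002315·0.500000=0.0012; V=0.395833+0.002315+0.001157=0.3993
k=7 load: inc=0.001157, refl=0.001157·0.333333=0.0004; V=0.398148+0.001157+0.000386=0.3997
k=8 src: inc=0.000386, refl=0.000386·0.500000=0.0002; V=0.399306+0.000386+0.000193=0.3999
k=9 load: inc=0.000193, refl=0.000193·0.333333=0.0001; V=0.399691+0.000193+0.000064=0.3999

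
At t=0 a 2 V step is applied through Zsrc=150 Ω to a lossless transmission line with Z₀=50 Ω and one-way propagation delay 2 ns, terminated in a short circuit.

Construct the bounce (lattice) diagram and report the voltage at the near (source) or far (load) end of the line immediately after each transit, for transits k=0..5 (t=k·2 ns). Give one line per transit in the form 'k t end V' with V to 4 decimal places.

0 0 source 0.5000
1 2 load 0.0000
2 4 source -0.2500
3 6 load 0.0000
4 8 source 0.1250
5 10 load 0.0000

Γ_L=-1.000000, Γ_S=0.500000; launch V₁=2·50/200=0.500000
k=0 src: V=0.5000
k=1 load: inc=0.500000, refl=0.500000·-1.000000=-0.5000; V=0.000000+0.500000+-0.500000=0.0000
k=2 src: inc=-0.500000, refl=-0.500000·0.500000=-0.2500; V=0.500000+-0.500000+-0.250000=-0.2500
k=3 load: inc=-0.250000, refl=-0.250000·-1.000000=0.2500; V=0.000000+-0.250000+0.250000=0.0000
k=4 src: inc=0.250000, refl=0.250000·0.500000=0.1250; V=-0.250000+0.250000+0.125000=0.1250
k=5 load: inc=0.125000, refl=0.125000·-1.000000=-0.1250; V=0.000000+0.125000+-0.125000=0.0000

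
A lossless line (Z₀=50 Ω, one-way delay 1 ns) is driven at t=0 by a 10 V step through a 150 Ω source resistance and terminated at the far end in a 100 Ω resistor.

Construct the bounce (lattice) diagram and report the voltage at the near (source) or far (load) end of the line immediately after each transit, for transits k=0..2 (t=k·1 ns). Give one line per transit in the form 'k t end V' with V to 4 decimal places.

0 0 source 2.5000
1 1 load 3.3333
2 2 source 3.7500

Γ_L=0.333333, Γ_S=0.500000; launch V₁=10·50/200=2.500000
k=0 src: V=2.5000
k=1 load: inc=2.500000, refl=2.500000·0.333333=0.8333; V=0.000000+2.500000+0.833333=3.3333
k=2 src: inc=0.833333, refl=0.833333·0.500000=0.4167; V=2.500000+0.833333+0.416667=3.7500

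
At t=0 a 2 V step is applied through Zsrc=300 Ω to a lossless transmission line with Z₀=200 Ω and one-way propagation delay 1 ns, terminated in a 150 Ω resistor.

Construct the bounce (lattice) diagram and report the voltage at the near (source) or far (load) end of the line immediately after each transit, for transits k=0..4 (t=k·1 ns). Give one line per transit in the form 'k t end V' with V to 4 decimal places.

Γ_L=-0.142857, Γ_S=0.200000; launch V₁=2·200/500=0.800000
k=0 src: V=0.8000
k=1 load: inc=0.800000, refl=0.800000·-0.142857=-0.1143; V=0.000000+0.800000+-0.114286=0.6857
k=2 src: inc=-0.114286, refl=-0.114286·0.200000=-0.0229; V=0.800000+-0.114286+-0.022857=0.6629
k=3 load: inc=-0.022857, refl=-0.022857·-0.142857=0.0033; V=0.685714+-0.022857+0.003265=0.6661
k=4 src: inc=0.003265, refl=0.003265·0.200000=0.0007; V=0.662857+0.003265+0.000653=0.6668

0 0 source 0.8000
1 1 load 0.6857
2 2 source 0.6629
3 3 load 0.6661
4 4 source 0.6668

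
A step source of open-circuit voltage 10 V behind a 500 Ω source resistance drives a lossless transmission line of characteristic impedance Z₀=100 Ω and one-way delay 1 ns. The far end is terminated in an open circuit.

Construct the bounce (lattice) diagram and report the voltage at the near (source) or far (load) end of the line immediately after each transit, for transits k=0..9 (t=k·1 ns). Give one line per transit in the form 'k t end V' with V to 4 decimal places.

0 0 source 1.6667
1 1 load 3.3333
2 2 source 4.4444
3 3 load 5.5556
4 4 source 6.2963
5 5 load 7.0370
6 6 source 7.5309
7 7 load 8.0247
8 8 source 8.3539
9 9 load 8.6831

Γ_L=1.000000, Γ_S=0.666667; launch V₁=10·100/600=1.666667
k=0 src: V=1.6667
k=1 load: inc=1.666667, refl=1.666667·1.000000=1.6667; V=0.000000+1.666667+1.666667=3.3333
k=2 src: inc=1.666667, refl=1.666667·0.666667=1.1111; V=1.666667+1.666667+1.111111=4.4444
k=3 load: inc=1.111111, refl=1.111111·1.000000=1.1111; V=3.333333+1.111111+1.111111=5.5556
k=4 src: inc=1.111111, refl=1.111111·0.666667=0.7407; V=4.444444+1.111111+0.740741=6.2963
k=5 load: inc=0.740741, refl=0.740741·1.000000=0.7407; V=5.555556+0.740741+0.740741=7.0370
k=6 src: inc=0.740741, refl=0.740741·0.666667=0.4938; V=6.296296+0.740741+0.493827=7.5309
k=7 load: inc=0.493827, refl=0.493827·1.000000=0.4938; V=7.037037+0.493827+0.493827=8.0247
k=8 src: inc=0.493827, refl=0.493827·0.666667=0.3292; V=7.530864+0.493827+0.329218=8.3539
k=9 load: inc=0.329218, refl=0.329218·1.000000=0.3292; V=8.024691+0.329218+0.329218=8.6831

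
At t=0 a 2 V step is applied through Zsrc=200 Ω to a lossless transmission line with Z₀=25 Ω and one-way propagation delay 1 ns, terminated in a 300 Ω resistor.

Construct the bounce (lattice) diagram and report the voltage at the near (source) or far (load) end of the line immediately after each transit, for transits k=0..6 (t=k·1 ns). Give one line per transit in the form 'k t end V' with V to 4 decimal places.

0 0 source 0.2222
1 1 load 0.4103
2 2 source 0.5565
3 3 load 0.6803
4 4 source 0.7765
5 5 load 0.8579
6 6 source 0.9213

Γ_L=0.846154, Γ_S=0.777778; launch V₁=2·25/225=0.222222
k=0 src: V=0.2222
k=1 load: inc=0.222222, refl=0.222222·0.846154=0.1880; V=0.000000+0.222222+0.188034=0.4103
k=2 src: inc=0.188034, refl=0.188034·0.777778=0.1462; V=0.222222+0.188034+0.146249=0.5565
k=3 load: inc=0.146249, refl=0.146249·0.846154=0.1237; V=0.410256+0.146249+0.123749=0.6803
k=4 src: inc=0.123749, refl=0.123749·0.777778=0.0962; V=0.556505+0.123749+0.096249=0.7765
k=5 load: inc=0.096249, refl=0.096249·0.846154=0.0814; V=0.680254+0.096249+0.081442=0.8579
k=6 src: inc=0.081442, refl=0.081442·0.777778=0.0633; V=0.776503+0.081442+0.063344=0.9213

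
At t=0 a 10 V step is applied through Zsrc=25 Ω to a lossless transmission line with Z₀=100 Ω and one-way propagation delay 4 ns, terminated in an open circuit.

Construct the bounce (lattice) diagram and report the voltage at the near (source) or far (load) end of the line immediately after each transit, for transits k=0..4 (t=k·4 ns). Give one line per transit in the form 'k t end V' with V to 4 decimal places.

0 0 source 8.0000
1 4 load 16.0000
2 8 source 11.2000
3 12 load 6.4000
4 16 source 9.2800

Γ_L=1.000000, Γ_S=-0.600000; launch V₁=10·100/125=8.000000
k=0 src: V=8.0000
k=1 load: inc=8.000000, refl=8.000000·1.000000=8.0000; V=0.000000+8.000000+8.000000=16.0000
k=2 src: inc=8.000000, refl=8.000000·-0.600000=-4.8000; V=8.000000+8.000000+-4.800000=11.2000
k=3 load: inc=-4.800000, refl=-4.800000·1.000000=-4.8000; V=16.000000+-4.800000+-4.800000=6.4000
k=4 src: inc=-4.800000, refl=-4.800000·-0.600000=2.8800; V=11.200000+-4.800000+2.880000=9.2800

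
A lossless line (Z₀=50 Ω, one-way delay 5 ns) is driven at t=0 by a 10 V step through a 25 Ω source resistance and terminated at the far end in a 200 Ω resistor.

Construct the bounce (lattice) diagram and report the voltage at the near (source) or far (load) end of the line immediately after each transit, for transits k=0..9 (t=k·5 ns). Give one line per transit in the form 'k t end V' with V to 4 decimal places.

0 0 source 6.6667
1 5 load 10.6667
2 10 source 9.3333
3 15 load 8.5333
4 20 source 8.8000
5 25 load 8.9600
6 30 source 8.9067
7 35 load 8.8747
8 40 source 8.8853
9 45 load 8.8917

Γ_L=0.600000, Γ_S=-0.333333; launch V₁=10·50/75=6.666667
k=0 src: V=6.6667
k=1 load: inc=6.666667, refl=6.666667·0.600000=4.0000; V=0.000000+6.666667+4.000000=10.6667
k=2 src: inc=4.000000, refl=4.000000·-0.333333=-1.3333; V=6.666667+4.000000+-1.333333=9.3333
k=3 load: inc=-1.333333, refl=-1.333333·0.600000=-0.8000; V=10.666667+-1.333333+-0.800000=8.5333
k=4 src: inc=-0.800000, refl=-0.800000·-0.333333=0.2667; V=9.333333+-0.800000+0.266667=8.8000
k=5 load: inc=0.266667, refl=0.266667·0.600000=0.1600; V=8.533333+0.266667+0.160000=8.9600
k=6 src: inc=0.160000, refl=0.160000·-0.333333=-0.0533; V=8.800000+0.160000+-0.053333=8.9067
k=7 load: inc=-0.053333, refl=-0.053333·0.600000=-0.0320; V=8.960000+-0.053333+-0.032000=8.8747
k=8 src: inc=-0.032000, refl=-0.032000·-0.333333=0.0107; V=8.906667+-0.032000+0.010667=8.8853
k=9 load: inc=0.010667, refl=0.010667·0.600000=0.0064; V=8.874667+0.010667+0.006400=8.8917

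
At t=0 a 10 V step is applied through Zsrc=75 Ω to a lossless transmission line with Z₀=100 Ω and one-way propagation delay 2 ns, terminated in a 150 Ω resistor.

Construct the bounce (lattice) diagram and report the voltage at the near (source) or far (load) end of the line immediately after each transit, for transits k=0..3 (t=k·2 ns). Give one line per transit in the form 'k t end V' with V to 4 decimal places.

0 0 source 5.7143
1 2 load 6.8571
2 4 source 6.6939
3 6 load 6.6612

Γ_L=0.200000, Γ_S=-0.142857; launch V₁=10·100/175=5.714286
k=0 src: V=5.7143
k=1 load: inc=5.714286, refl=5.714286·0.200000=1.1429; V=0.000000+5.714286+1.142857=6.8571
k=2 src: inc=1.142857, refl=1.142857·-0.142857=-0.1633; V=5.714286+1.142857+-0.163265=6.6939
k=3 load: inc=-0.163265, refl=-0.163265·0.200000=-0.0327; V=6.857143+-0.163265+-0.032653=6.6612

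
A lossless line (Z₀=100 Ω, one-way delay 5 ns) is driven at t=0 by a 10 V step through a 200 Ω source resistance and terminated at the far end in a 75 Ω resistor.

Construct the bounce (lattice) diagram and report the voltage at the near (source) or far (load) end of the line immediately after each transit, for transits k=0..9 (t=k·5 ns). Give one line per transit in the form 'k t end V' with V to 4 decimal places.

Γ_L=-0.142857, Γ_S=0.333333; launch V₁=10·100/300=3.333333
k=0 src: V=3.3333
k=1 load: inc=3.333333, refl=3.333333·-0.142857=-0.4762; V=0.000000+3.333333+-0.476190=2.8571
k=2 src: inc=-0.476190, refl=-0.476190·0.333333=-0.1587; V=3.333333+-0.476190+-0.158730=2.6984
k=3 load: inc=-0.158730, refl=-0.158730·-0.142857=0.0227; V=2.857143+-0.158730+0.022676=2.7211
k=4 src: inc=0.022676, refl=0.022676·0.333333=0.0076; V=2.698413+0.022676+0.007559=2.7286
k=5 load: inc=0.007559, refl=0.007559·-0.142857=-0.0011; V=2.721088+0.007559+-0.001080=2.7276
k=6 src: inc=-0.001080, refl=-0.001080·0.333333=-0.0004; V=2.728647+-0.001080+-0.000360=2.7272
k=7 load: inc=-0.000360, refl=-0.000360·-0.142857=0.0001; V=2.727567+-0.000360+0.000051=2.7273
k=8 src: inc=0.000051, refl=0.000051·0.333333=0.0000; V=2.727207+0.000051+0.000017=2.7273
k=9 load: inc=0.000017, refl=0.000017·-0.142857=-0.0000; V=2.727259+0.000017+-0.000002=2.7273

0 0 source 3.3333
1 5 load 2.8571
2 10 source 2.6984
3 15 load 2.7211
4 20 source 2.7286
5 25 load 2.7276
6 30 source 2.7272
7 35 load 2.7273
8 40 source 2.7273
9 45 load 2.7273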